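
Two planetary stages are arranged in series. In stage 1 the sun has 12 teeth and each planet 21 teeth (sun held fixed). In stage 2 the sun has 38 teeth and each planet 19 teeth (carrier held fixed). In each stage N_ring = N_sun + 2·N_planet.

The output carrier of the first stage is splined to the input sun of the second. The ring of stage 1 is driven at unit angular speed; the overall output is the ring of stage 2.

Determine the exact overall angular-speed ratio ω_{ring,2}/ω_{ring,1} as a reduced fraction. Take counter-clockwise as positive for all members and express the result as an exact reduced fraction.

-9/22

Stage 1: N_ring = 12 + 2·21 = 54
Stage 1: 12(ω_s−ω_c) = −54(ω_r−ω_c),  ω_s=0, ω_r=1
Stage 1: 12(0−ω_c) = −54(1−ω_c)  ⇒  66ω_c = 54  ⇒  ω_c = 9/11
  ⇒ ω_c¹/ω_r¹ = 9/11
Stage 2: N_ring = 38 + 2·19 = 76
Stage 2: 38(ω_s−ω_c) = −76(ω_r−ω_c),  ω_c=0, ω_s=1
Stage 2: ω_r = 0 − (38/76)(1−0) = -1/2
  ⇒ ω_r²/ω_s² = -1/2
Coupling ω_s² = ω_c¹ ⇒ overall = 9/11 × -1/2 = -9/22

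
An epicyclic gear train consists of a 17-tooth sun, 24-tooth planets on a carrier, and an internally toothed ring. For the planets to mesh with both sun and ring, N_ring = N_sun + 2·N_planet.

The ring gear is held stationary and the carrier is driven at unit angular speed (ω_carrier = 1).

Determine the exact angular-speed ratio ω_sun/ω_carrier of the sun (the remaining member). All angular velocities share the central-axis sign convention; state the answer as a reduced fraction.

N_ring = 17 + 2·24 = 65
17(ω_s−ω_c) = −65(ω_r−ω_c),  ω_r=0, ω_c=1
ω_s = 1 − (65/17)(0−1) = 82/17
ω_s/ω_c = 82/17

82/17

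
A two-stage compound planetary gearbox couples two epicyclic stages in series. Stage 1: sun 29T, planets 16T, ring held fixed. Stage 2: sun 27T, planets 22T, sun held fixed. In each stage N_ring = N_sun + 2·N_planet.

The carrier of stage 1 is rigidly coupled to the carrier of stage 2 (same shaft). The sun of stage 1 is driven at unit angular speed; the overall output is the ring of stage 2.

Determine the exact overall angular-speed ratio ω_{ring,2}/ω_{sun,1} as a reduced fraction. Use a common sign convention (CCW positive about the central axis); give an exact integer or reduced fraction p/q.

1421/3195

Stage 1: N_ring = 29 + 2·16 = 61
Stage 1: 29(ω_s−ω_c) = −61(ω_r−ω_c),  ω_r=0, ω_s=1
Stage 1: 29(1−ω_c) = −61(0−ω_c)  ⇒  90ω_c = 29  ⇒  ω_c = 29/90
  ⇒ ω_c¹/ω_s¹ = 29/90
Stage 2: N_ring = 27 + 2·22 = 71
Stage 2: 27(ω_s−ω_c) = −71(ω_r−ω_c),  ω_s=0, ω_c=1
Stage 2: ω_r = 1 − (27/71)(0−1) = 98/71
  ⇒ ω_r²/ω_c² = 98/71
Coupling ω_c² = ω_c¹ ⇒ overall = 29/90 × 98/71 = 1421/3195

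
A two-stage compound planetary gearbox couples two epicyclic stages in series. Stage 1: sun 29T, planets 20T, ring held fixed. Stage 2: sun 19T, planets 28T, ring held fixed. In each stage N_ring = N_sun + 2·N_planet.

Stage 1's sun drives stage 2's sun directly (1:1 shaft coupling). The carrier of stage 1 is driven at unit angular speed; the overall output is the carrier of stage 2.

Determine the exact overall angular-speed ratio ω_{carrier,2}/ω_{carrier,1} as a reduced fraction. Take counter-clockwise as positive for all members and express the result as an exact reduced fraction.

Stage 1: N_ring = 29 + 2·20 = 69
Stage 1: 29(ω_s−ω_c) = −69(ω_r−ω_c),  ω_r=0, ω_c=1
Stage 1: ω_s = 1 − (69/29)(0−1) = 98/29
  ⇒ ω_s¹/ω_c¹ = 98/29
Stage 2: N_ring = 19 + 2·28 = 75
Stage 2: 19(ω_s−ω_c) = −75(ω_r−ω_c),  ω_r=0, ω_s=1
Stage 2: 19(1−ω_c) = −75(0−ω_c)  ⇒  94ω_c = 19  ⇒  ω_c = 19/94
  ⇒ ω_c²/ω_s² = 19/94
Coupling ω_s² = ω_s¹ ⇒ overall = 98/29 × 19/94 = 931/1363

931/1363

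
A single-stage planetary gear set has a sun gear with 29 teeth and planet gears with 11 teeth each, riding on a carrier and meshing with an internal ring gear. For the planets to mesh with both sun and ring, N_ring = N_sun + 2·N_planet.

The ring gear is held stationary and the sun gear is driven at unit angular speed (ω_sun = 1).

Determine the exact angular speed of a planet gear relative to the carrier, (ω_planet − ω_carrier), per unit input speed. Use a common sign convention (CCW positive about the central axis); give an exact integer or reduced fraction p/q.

-1479/880

N_ring = 29 + 2·11 = 51
29(ω_s−ω_c) = −51(ω_r−ω_c),  ω_r=0, ω_s=1
29(1−ω_c) = −51(0−ω_c)  ⇒  80ω_c = 29  ⇒  ω_c = 29/80
sun–planet: 29·(1−29/80) = −11·(ω_p−ω_c)  ⇒  ω_p−ω_c = −(29/11)·(51/80) = -1479/880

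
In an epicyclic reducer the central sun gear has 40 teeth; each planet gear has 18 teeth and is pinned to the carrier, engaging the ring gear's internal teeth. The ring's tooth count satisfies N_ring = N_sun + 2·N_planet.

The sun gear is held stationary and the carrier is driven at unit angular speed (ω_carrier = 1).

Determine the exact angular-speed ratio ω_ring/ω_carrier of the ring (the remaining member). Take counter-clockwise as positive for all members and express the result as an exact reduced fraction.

N_ring = 40 + 2·18 = 76
40(ω_s−ω_c) = −76(ω_r−ω_c),  ω_s=0, ω_c=1
ω_r = 1 − (40/76)(0−1) = 29/19
ω_r/ω_c = 29/19

29/19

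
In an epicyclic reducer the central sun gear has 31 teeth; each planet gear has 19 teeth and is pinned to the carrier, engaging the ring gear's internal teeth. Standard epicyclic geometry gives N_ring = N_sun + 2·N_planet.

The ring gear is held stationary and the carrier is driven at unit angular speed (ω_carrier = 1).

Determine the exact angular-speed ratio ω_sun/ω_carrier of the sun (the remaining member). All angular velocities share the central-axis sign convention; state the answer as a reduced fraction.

100/31

N_ring = 31 + 2·19 = 69
31(ω_s−ω_c) = −69(ω_r−ω_c),  ω_r=0, ω_c=1
ω_s = 1 − (69/31)(0−1) = 100/31
ω_s/ω_c = 100/31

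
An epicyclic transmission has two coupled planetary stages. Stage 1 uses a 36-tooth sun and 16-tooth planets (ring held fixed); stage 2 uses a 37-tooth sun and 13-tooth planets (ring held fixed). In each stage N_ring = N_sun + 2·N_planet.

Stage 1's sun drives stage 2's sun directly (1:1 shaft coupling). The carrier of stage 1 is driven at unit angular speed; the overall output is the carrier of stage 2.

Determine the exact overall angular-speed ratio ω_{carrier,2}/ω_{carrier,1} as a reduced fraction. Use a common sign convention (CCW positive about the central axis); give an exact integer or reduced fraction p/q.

Stage 1: N_ring = 36 + 2·16 = 68
Stage 1: 36(ω_s−ω_c) = −68(ω_r−ω_c),  ω_r=0, ω_c=1
Stage 1: ω_s = 1 − (68/36)(0−1) = 26/9
  ⇒ ω_s¹/ω_c¹ = 26/9
Stage 2: N_ring = 37 + 2·13 = 63
Stage 2: 37(ω_s−ω_c) = −63(ω_r−ω_c),  ω_r=0, ω_s=1
Stage 2: 37(1−ω_c) = −63(0−ω_c)  ⇒  100ω_c = 37  ⇒  ω_c = 37/100
  ⇒ ω_c²/ω_s² = 37/100
Coupling ω_s² = ω_s¹ ⇒ overall = 26/9 × 37/100 = 481/450

481/450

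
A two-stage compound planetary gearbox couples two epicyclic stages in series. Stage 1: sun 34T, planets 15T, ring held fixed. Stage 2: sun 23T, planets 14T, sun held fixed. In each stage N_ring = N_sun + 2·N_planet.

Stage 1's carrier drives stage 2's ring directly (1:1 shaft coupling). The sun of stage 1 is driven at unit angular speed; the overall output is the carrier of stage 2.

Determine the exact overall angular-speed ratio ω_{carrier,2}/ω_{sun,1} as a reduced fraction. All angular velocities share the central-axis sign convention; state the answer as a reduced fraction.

867/3626

Stage 1: N_ring = 34 + 2·15 = 64
Stage 1: 34(ω_s−ω_c) = −64(ω_r−ω_c),  ω_r=0, ω_s=1
Stage 1: 34(1−ω_c) = −64(0−ω_c)  ⇒  98ω_c = 34  ⇒  ω_c = 17/49
  ⇒ ω_c¹/ω_s¹ = 17/49
Stage 2: N_ring = 23 + 2·14 = 51
Stage 2: 23(ω_s−ω_c) = −51(ω_r−ω_c),  ω_s=0, ω_r=1
Stage 2: 23(0−ω_c) = −51(1−ω_c)  ⇒  74ω_c = 51  ⇒  ω_c = 51/74
  ⇒ ω_c²/ω_r² = 51/74
Coupling ω_r² = ω_c¹ ⇒ overall = 17/49 × 51/74 = 867/3626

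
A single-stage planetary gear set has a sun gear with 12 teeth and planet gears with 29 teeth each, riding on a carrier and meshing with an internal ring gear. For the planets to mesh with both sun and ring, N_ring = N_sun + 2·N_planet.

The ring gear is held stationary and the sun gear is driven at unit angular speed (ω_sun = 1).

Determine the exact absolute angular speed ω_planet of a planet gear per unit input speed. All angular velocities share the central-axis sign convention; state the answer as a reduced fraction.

-6/29

N_ring = 12 + 2·29 = 70
12(ω_s−ω_c) = −70(ω_r−ω_c),  ω_r=0, ω_s=1
12(1−ω_c) = −70(0−ω_c)  ⇒  82ω_c = 12  ⇒  ω_c = 6/41
sun–planet: 12·(1−6/41) = −29·(ω_p−ω_c)  ⇒  ω_p−ω_c = −(12/29)·(35/41) = -420/1189
ω_p = 6/41 − 420/1189 = -6/29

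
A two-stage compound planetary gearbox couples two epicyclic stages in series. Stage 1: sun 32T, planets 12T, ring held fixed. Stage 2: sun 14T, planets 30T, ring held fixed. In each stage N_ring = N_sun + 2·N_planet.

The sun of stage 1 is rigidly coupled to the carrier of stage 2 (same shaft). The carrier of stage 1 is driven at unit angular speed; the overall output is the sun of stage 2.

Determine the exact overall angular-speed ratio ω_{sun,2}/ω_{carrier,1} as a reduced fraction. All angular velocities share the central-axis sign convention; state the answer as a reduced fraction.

Stage 1: N_ring = 32 + 2·12 = 56
Stage 1: 32(ω_s−ω_c) = −56(ω_r−ω_c),  ω_r=0, ω_c=1
Stage 1: ω_s = 1 − (56/32)(0−1) = 11/4
  ⇒ ω_s¹/ω_c¹ = 11/4
Stage 2: N_ring = 14 + 2·30 = 74
Stage 2: 14(ω_s−ω_c) = −74(ω_r−ω_c),  ω_r=0, ω_c=1
Stage 2: ω_s = 1 − (74/14)(0−1) = 44/7
  ⇒ ω_s²/ω_c² = 44/7
Coupling ω_c² = ω_s¹ ⇒ overall = 11/4 × 44/7 = 121/7

121/7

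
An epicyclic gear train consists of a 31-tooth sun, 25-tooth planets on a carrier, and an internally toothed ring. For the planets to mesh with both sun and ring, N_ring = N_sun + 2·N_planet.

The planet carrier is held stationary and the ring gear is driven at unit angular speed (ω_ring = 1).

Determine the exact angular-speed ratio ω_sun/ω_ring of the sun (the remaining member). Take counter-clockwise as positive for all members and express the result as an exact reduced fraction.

N_ring = 31 + 2·25 = 81
31(ω_s−ω_c) = −81(ω_r−ω_c),  ω_c=0, ω_r=1
ω_s = 0 − (81/31)(1−0) = -81/31
ω_s/ω_r = -81/31

-81/31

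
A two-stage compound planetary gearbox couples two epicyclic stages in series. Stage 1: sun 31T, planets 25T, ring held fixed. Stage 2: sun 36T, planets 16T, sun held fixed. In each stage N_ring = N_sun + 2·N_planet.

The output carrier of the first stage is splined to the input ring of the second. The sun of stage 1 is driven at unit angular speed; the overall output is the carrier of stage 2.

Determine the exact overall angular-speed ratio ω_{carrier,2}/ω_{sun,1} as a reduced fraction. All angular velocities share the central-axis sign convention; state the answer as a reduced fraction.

Stage 1: N_ring = 31 + 2·25 = 81
Stage 1: 31(ω_s−ω_c) = −81(ω_r−ω_c),  ω_r=0, ω_s=1
Stage 1: 31(1−ω_c) = −81(0−ω_c)  ⇒  112ω_c = 31  ⇒  ω_c = 31/112
  ⇒ ω_c¹/ω_s¹ = 31/112
Stage 2: N_ring = 36 + 2·16 = 68
Stage 2: 36(ω_s−ω_c) = −68(ω_r−ω_c),  ω_s=0, ω_r=1
Stage 2: 36(0−ω_c) = −68(1−ω_c)  ⇒  104ω_c = 68  ⇒  ω_c = 17/26
  ⇒ ω_c²/ω_r² = 17/26
Coupling ω_r² = ω_c¹ ⇒ overall = 31/112 × 17/26 = 527/2912

527/2912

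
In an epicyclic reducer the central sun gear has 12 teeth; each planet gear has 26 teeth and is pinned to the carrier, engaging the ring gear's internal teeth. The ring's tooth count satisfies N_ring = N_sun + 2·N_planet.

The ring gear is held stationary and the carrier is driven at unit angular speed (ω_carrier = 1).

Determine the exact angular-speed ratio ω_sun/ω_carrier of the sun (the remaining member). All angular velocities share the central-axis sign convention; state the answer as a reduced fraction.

19/3

N_ring = 12 + 2·26 = 64
12(ω_s−ω_c) = −64(ω_r−ω_c),  ω_r=0, ω_c=1
ω_s = 1 − (64/12)(0−1) = 19/3
ω_s/ω_c = 19/3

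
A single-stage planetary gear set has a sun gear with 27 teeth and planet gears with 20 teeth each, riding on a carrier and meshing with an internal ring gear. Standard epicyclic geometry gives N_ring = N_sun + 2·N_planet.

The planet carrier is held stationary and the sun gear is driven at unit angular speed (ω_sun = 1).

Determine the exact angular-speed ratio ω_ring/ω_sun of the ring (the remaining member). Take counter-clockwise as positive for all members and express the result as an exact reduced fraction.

N_ring = 27 + 2·20 = 67
27(ω_s−ω_c) = −67(ω_r−ω_c),  ω_c=0, ω_s=1
ω_r = 0 − (27/67)(1−0) = -27/67
ω_r/ω_s = -27/67

-27/67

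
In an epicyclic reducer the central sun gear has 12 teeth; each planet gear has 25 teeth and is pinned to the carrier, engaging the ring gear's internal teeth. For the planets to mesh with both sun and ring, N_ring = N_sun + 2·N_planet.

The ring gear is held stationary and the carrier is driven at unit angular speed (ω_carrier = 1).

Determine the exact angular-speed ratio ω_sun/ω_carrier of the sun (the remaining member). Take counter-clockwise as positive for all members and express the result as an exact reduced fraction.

37/6

N_ring = 12 + 2·25 = 62
12(ω_s−ω_c) = −62(ω_r−ω_c),  ω_r=0, ω_c=1
ω_s = 1 − (62/12)(0−1) = 37/6
ω_s/ω_c = 37/6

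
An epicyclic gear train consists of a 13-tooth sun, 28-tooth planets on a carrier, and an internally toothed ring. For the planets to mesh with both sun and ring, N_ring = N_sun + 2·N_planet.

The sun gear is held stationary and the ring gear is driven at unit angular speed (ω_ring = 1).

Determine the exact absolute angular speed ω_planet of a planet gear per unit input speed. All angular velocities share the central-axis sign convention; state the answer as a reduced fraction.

N_ring = 13 + 2·28 = 69
13(ω_s−ω_c) = −69(ω_r−ω_c),  ω_s=0, ω_r=1
13(0−ω_c) = −69(1−ω_c)  ⇒  82ω_c = 69  ⇒  ω_c = 69/82
sun–planet: 13·(0−69/82) = −28·(ω_p−ω_c)  ⇒  ω_p−ω_c = −(13/28)·(-69/82) = 897/2296
ω_p = 69/82 + 897/2296 = 69/56

69/56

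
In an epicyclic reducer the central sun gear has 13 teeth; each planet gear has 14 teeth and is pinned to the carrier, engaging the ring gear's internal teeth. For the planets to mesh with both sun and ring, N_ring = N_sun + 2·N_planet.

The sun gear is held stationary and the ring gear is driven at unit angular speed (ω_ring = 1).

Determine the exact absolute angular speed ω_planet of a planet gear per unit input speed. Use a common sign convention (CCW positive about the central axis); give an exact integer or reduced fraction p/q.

41/28

N_ring = 13 + 2·14 = 41
13(ω_s−ω_c) = −41(ω_r−ω_c),  ω_s=0, ω_r=1
13(0−ω_c) = −41(1−ω_c)  ⇒  54ω_c = 41  ⇒  ω_c = 41/54
sun–planet: 13·(0−41/54) = −14·(ω_p−ω_c)  ⇒  ω_p−ω_c = −(13/14)·(-41/54) = 533/756
ω_p = 41/54 + 533/756 = 41/28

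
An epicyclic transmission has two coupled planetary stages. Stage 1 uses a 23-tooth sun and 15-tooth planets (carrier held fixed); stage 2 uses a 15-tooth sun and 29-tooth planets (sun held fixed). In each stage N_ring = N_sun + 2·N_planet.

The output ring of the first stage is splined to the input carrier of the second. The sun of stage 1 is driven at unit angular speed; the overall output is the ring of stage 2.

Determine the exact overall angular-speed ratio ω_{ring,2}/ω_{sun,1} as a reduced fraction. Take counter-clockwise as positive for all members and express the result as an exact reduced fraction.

-2024/3869

Stage 1: N_ring = 23 + 2·15 = 53
Stage 1: 23(ω_s−ω_c) = −53(ω_r−ω_c),  ω_c=0, ω_s=1
Stage 1: ω_r = 0 − (23/53)(1−0) = -23/53
  ⇒ ω_r¹/ω_s¹ = -23/53
Stage 2: N_ring = 15 + 2·29 = 73
Stage 2: 15(ω_s−ω_c) = −73(ω_r−ω_c),  ω_s=0, ω_c=1
Stage 2: ω_r = 1 − (15/73)(0−1) = 88/73
  ⇒ ω_r²/ω_c² = 88/73
Coupling ω_c² = ω_r¹ ⇒ overall = -23/53 × 88/73 = -2024/3869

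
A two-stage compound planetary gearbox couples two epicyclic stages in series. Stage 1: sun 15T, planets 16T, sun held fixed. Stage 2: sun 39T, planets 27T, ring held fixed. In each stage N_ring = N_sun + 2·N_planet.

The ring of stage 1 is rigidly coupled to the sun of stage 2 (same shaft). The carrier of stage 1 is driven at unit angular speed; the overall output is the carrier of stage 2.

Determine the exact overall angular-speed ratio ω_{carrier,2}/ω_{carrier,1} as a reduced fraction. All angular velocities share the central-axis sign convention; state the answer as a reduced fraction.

403/1034

Stage 1: N_ring = 15 + 2·16 = 47
Stage 1: 15(ω_s−ω_c) = −47(ω_r−ω_c),  ω_s=0, ω_c=1
Stage 1: ω_r = 1 − (15/47)(0−1) = 62/47
  ⇒ ω_r¹/ω_c¹ = 62/47
Stage 2: N_ring = 39 + 2·27 = 93
Stage 2: 39(ω_s−ω_c) = −93(ω_r−ω_c),  ω_r=0, ω_s=1
Stage 2: 39(1−ω_c) = −93(0−ω_c)  ⇒  132ω_c = 39  ⇒  ω_c = 13/44
  ⇒ ω_c²/ω_s² = 13/44
Coupling ω_s² = ω_r¹ ⇒ overall = 62/47 × 13/44 = 403/1034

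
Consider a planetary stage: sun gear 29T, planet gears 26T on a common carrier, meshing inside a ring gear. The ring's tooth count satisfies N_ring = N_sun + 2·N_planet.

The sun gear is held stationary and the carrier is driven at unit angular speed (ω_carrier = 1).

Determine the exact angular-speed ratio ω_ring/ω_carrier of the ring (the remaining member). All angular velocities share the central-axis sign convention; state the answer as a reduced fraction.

110/81

N_ring = 29 + 2·26 = 81
29(ω_s−ω_c) = −81(ω_r−ω_c),  ω_s=0, ω_c=1
ω_r = 1 − (29/81)(0−1) = 110/81
ω_r/ω_c = 110/81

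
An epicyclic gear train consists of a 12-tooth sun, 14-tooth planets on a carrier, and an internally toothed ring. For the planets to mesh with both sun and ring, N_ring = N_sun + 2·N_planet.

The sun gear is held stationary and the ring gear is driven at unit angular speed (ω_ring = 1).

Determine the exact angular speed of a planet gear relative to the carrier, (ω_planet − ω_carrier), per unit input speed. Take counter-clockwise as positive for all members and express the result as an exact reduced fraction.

N_ring = 12 + 2·14 = 40
12(ω_s−ω_c) = −40(ω_r−ω_c),  ω_s=0, ω_r=1
12(0−ω_c) = −40(1−ω_c)  ⇒  52ω_c = 40  ⇒  ω_c = 10/13
sun–planet: 12·(0−10/13) = −14·(ω_p−ω_c)  ⇒  ω_p−ω_c = −(12/14)·(-10/13) = 60/91

60/91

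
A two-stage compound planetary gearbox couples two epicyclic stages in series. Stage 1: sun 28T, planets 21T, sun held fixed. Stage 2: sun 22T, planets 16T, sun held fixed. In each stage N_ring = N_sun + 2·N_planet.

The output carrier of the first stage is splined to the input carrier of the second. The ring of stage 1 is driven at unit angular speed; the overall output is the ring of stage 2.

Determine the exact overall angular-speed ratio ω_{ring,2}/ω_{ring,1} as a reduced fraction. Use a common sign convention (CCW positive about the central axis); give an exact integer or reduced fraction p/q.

Stage 1: N_ring = 28 + 2·21 = 70
Stage 1: 28(ω_s−ω_c) = −70(ω_r−ω_c),  ω_s=0, ω_r=1
Stage 1: 28(0−ω_c) = −70(1−ω_c)  ⇒  98ω_c = 70  ⇒  ω_c = 5/7
  ⇒ ω_c¹/ω_r¹ = 5/7
Stage 2: N_ring = 22 + 2·16 = 54
Stage 2: 22(ω_s−ω_c) = −54(ω_r−ω_c),  ω_s=0, ω_c=1
Stage 2: ω_r = 1 − (22/54)(0−1) = 38/27
  ⇒ ω_r²/ω_c² = 38/27
Coupling ω_c² = ω_c¹ ⇒ overall = 5/7 × 38/27 = 190/189

190/189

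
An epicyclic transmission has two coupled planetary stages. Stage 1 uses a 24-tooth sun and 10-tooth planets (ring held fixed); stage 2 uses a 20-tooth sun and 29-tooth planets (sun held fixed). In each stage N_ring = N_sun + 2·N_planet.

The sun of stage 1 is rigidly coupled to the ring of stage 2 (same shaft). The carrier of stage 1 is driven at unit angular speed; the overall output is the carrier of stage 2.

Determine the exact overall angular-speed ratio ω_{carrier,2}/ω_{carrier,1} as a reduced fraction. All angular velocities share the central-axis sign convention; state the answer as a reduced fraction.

Stage 1: N_ring = 24 + 2·10 = 44
Stage 1: 24(ω_s−ω_c) = −44(ω_r−ω_c),  ω_r=0, ω_c=1
Stage 1: ω_s = 1 − (44/24)(0−1) = 17/6
  ⇒ ω_s¹/ω_c¹ = 17/6
Stage 2: N_ring = 20 + 2·29 = 78
Stage 2: 20(ω_s−ω_c) = −78(ω_r−ω_c),  ω_s=0, ω_r=1
Stage 2: 20(0−ω_c) = −78(1−ω_c)  ⇒  98ω_c = 78  ⇒  ω_c = 39/49
  ⇒ ω_c²/ω_r² = 39/49
Coupling ω_r² = ω_s¹ ⇒ overall = 17/6 × 39/49 = 221/98

221/98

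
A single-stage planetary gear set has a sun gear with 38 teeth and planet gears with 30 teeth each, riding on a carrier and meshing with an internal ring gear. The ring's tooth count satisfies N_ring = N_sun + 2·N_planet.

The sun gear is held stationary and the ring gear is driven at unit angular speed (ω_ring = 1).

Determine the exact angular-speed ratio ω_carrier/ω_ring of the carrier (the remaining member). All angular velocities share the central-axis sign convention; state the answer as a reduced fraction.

49/68

N_ring = 38 + 2·30 = 98
38(ω_s−ω_c) = −98(ω_r−ω_c),  ω_s=0, ω_r=1
38(0−ω_c) = −98(1−ω_c)  ⇒  136ω_c = 98  ⇒  ω_c = 49/68
ω_c/ω_r = 49/68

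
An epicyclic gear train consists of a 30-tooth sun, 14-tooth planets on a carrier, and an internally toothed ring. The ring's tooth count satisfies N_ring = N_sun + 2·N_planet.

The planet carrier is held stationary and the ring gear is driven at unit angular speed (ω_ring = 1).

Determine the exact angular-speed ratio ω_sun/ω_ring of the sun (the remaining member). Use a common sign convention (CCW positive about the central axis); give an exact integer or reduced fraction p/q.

-29/15

N_ring = 30 + 2·14 = 58
30(ω_s−ω_c) = −58(ω_r−ω_c),  ω_c=0, ω_r=1
ω_s = 0 − (58/30)(1−0) = -29/15
ω_s/ω_r = -29/15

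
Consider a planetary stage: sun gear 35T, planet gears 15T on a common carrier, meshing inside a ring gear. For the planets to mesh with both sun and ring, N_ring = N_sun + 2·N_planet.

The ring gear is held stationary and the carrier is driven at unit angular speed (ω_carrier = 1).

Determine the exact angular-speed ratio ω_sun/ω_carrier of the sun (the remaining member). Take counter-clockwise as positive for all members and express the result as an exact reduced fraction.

20/7

N_ring = 35 + 2·15 = 65
35(ω_s−ω_c) = −65(ω_r−ω_c),  ω_r=0, ω_c=1
ω_s = 1 − (65/35)(0−1) = 20/7
ω_s/ω_c = 20/7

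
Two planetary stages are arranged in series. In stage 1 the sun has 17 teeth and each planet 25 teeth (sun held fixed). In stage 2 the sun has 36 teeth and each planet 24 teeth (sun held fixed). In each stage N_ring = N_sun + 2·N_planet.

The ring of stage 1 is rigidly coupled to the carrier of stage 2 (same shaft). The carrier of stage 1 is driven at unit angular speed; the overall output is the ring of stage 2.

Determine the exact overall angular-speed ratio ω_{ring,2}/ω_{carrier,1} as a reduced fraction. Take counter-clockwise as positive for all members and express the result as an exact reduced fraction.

120/67

Stage 1: N_ring = 17 + 2·25 = 67
Stage 1: 17(ω_s−ω_c) = −67(ω_r−ω_c),  ω_s=0, ω_c=1
Stage 1: ω_r = 1 − (17/67)(0−1) = 84/67
  ⇒ ω_r¹/ω_c¹ = 84/67
Stage 2: N_ring = 36 + 2·24 = 84
Stage 2: 36(ω_s−ω_c) = −84(ω_r−ω_c),  ω_s=0, ω_c=1
Stage 2: ω_r = 1 − (36/84)(0−1) = 10/7
  ⇒ ω_r²/ω_c² = 10/7
Coupling ω_c² = ω_r¹ ⇒ overall = 84/67 × 10/7 = 120/67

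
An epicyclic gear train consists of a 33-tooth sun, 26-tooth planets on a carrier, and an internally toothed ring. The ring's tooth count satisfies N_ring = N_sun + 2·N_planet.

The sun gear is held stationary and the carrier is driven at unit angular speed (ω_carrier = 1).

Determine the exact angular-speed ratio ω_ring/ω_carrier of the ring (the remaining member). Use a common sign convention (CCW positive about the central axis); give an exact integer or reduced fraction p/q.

N_ring = 33 + 2·26 = 85
33(ω_s−ω_c) = −85(ω_r−ω_c),  ω_s=0, ω_c=1
ω_r = 1 − (33/85)(0−1) = 118/85
ω_r/ω_c = 118/85

118/85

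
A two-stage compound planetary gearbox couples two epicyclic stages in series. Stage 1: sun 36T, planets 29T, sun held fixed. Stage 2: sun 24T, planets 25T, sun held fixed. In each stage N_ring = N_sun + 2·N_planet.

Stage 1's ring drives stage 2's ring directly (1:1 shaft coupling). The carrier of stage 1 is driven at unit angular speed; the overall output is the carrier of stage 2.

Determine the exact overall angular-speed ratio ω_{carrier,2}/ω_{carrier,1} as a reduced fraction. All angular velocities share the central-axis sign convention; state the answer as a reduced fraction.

2405/2303

Stage 1: N_ring = 36 + 2·29 = 94
Stage 1: 36(ω_s−ω_c) = −94(ω_r−ω_c),  ω_s=0, ω_c=1
Stage 1: ω_r = 1 − (36/94)(0−1) = 65/47
  ⇒ ω_r¹/ω_c¹ = 65/47
Stage 2: N_ring = 24 + 2·25 = 74
Stage 2: 24(ω_s−ω_c) = −74(ω_r−ω_c),  ω_s=0, ω_r=1
Stage 2: 24(0−ω_c) = −74(1−ω_c)  ⇒  98ω_c = 74  ⇒  ω_c = 37/49
  ⇒ ω_c²/ω_r² = 37/49
Coupling ω_r² = ω_r¹ ⇒ overall = 65/47 × 37/49 = 2405/2303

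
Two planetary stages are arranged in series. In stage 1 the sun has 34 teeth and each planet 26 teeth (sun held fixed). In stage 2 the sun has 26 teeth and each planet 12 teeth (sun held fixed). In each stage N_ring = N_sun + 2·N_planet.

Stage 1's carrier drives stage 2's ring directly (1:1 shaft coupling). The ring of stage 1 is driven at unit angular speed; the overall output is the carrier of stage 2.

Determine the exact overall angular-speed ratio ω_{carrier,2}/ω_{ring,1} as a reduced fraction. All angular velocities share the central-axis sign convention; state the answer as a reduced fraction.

215/456

Stage 1: N_ring = 34 + 2·26 = 86
Stage 1: 34(ω_s−ω_c) = −86(ω_r−ω_c),  ω_s=0, ω_r=1
Stage 1: 34(0−ω_c) = −86(1−ω_c)  ⇒  120ω_c = 86  ⇒  ω_c = 43/60
  ⇒ ω_c¹/ω_r¹ = 43/60
Stage 2: N_ring = 26 + 2·12 = 50
Stage 2: 26(ω_s−ω_c) = −50(ω_r−ω_c),  ω_s=0, ω_r=1
Stage 2: 26(0−ω_c) = −50(1−ω_c)  ⇒  76ω_c = 50  ⇒  ω_c = 25/38
  ⇒ ω_c²/ω_r² = 25/38
Coupling ω_r² = ω_c¹ ⇒ overall = 43/60 × 25/38 = 215/456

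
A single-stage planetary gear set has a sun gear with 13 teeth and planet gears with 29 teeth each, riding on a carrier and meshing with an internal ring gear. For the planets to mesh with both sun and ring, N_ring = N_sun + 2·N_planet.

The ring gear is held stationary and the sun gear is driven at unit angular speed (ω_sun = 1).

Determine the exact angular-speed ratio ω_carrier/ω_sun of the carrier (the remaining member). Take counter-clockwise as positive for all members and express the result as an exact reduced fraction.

N_ring = 13 + 2·29 = 71
13(ω_s−ω_c) = −71(ω_r−ω_c),  ω_r=0, ω_s=1
13(1−ω_c) = −71(0−ω_c)  ⇒  84ω_c = 13  ⇒  ω_c = 13/84
ω_c/ω_s = 13/84

13/84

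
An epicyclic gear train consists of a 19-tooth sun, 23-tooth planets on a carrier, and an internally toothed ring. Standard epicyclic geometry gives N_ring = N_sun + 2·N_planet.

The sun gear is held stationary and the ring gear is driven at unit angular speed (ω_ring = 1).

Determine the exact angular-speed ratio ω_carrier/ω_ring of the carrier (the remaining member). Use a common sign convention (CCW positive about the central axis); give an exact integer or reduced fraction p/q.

N_ring = 19 + 2·23 = 65
19(ω_s−ω_c) = −65(ω_r−ω_c),  ω_s=0, ω_r=1
19(0−ω_c) = −65(1−ω_c)  ⇒  84ω_c = 65  ⇒  ω_c = 65/84
ω_c/ω_r = 65/84

65/84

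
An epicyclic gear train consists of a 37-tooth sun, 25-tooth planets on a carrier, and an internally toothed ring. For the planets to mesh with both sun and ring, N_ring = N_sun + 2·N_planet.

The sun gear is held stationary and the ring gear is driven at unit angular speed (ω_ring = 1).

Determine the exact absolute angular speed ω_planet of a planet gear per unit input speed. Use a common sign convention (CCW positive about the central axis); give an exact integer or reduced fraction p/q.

N_ring = 37 + 2·25 = 87
37(ω_s−ω_c) = −87(ω_r−ω_c),  ω_s=0, ω_r=1
37(0−ω_c) = −87(1−ω_c)  ⇒  124ω_c = 87  ⇒  ω_c = 87/124
sun–planet: 37·(0−87/124) = −25·(ω_p−ω_c)  ⇒  ω_p−ω_c = −(37/25)·(-87/124) = 3219/3100
ω_p = 87/124 + 3219/3100 = 87/50

87/50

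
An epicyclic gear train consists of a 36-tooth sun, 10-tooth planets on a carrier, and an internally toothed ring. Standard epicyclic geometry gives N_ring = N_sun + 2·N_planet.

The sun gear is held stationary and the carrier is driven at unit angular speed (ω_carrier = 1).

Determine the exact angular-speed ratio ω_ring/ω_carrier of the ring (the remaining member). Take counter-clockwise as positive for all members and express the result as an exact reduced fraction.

N_ring = 36 + 2·10 = 56
36(ω_s−ω_c) = −56(ω_r−ω_c),  ω_s=0, ω_c=1
ω_r = 1 − (36/56)(0−1) = 23/14
ω_r/ω_c = 23/14

23/14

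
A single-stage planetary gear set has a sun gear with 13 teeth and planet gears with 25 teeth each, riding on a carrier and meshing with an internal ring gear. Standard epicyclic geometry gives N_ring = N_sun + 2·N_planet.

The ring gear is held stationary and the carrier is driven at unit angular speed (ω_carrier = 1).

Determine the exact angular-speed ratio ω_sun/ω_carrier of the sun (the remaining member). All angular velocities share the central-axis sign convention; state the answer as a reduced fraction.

N_ring = 13 + 2·25 = 63
13(ω_s−ω_c) = −63(ω_r−ω_c),  ω_r=0, ω_c=1
ω_s = 1 − (63/13)(0−1) = 76/13
ω_s/ω_c = 76/13

76/13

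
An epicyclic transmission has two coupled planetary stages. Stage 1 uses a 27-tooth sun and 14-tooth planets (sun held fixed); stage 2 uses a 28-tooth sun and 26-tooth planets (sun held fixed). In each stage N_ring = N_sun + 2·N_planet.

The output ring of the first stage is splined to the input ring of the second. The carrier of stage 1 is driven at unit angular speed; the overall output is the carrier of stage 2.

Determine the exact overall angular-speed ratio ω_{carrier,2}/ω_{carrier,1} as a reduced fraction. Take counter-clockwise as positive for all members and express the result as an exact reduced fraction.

328/297

Stage 1: N_ring = 27 + 2·14 = 55
Stage 1: 27(ω_s−ω_c) = −55(ω_r−ω_c),  ω_s=0, ω_c=1
Stage 1: ω_r = 1 − (27/55)(0−1) = 82/55
  ⇒ ω_r¹/ω_c¹ = 82/55
Stage 2: N_ring = 28 + 2·26 = 80
Stage 2: 28(ω_s−ω_c) = −80(ω_r−ω_c),  ω_s=0, ω_r=1
Stage 2: 28(0−ω_c) = −80(1−ω_c)  ⇒  108ω_c = 80  ⇒  ω_c = 20/27
  ⇒ ω_c²/ω_r² = 20/27
Coupling ω_r² = ω_r¹ ⇒ overall = 82/55 × 20/27 = 328/297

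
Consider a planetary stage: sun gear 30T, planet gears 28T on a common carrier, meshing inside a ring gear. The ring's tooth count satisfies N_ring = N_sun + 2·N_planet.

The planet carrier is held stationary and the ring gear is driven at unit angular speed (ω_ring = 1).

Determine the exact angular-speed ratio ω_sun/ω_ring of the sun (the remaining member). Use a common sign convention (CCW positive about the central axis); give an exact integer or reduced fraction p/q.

N_ring = 30 + 2·28 = 86
30(ω_s−ω_c) = −86(ω_r−ω_c),  ω_c=0, ω_r=1
ω_s = 0 − (86/30)(1−0) = -43/15
ω_s/ω_r = -43/15

-43/15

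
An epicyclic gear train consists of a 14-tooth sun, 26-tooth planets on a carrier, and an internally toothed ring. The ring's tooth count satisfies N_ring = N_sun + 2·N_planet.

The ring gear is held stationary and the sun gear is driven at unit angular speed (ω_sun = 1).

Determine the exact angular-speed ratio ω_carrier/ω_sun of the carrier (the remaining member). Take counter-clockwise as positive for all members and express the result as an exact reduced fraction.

7/40

N_ring = 14 + 2·26 = 66
14(ω_s−ω_c) = −66(ω_r−ω_c),  ω_r=0, ω_s=1
14(1−ω_c) = −66(0−ω_c)  ⇒  80ω_c = 14  ⇒  ω_c = 7/40
ω_c/ω_s = 7/40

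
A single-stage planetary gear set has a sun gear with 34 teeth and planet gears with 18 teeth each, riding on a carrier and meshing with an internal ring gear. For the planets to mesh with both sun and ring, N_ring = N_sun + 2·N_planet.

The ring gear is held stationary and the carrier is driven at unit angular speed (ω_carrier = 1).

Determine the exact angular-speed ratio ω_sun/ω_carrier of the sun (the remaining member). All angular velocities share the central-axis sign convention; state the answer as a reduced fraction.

N_ring = 34 + 2·18 = 70
34(ω_s−ω_c) = −70(ω_r−ω_c),  ω_r=0, ω_c=1
ω_s = 1 − (70/34)(0−1) = 52/17
ω_s/ω_c = 52/17

52/17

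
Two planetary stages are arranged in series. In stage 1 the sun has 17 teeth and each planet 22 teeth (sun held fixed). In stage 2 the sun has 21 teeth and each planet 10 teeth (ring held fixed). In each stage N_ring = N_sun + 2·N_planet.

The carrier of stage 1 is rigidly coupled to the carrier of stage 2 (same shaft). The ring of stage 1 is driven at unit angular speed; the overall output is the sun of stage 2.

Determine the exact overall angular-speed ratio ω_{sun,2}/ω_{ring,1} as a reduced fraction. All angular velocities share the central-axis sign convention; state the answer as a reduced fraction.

1891/819

Stage 1: N_ring = 17 + 2·22 = 61
Stage 1: 17(ω_s−ω_c) = −61(ω_r−ω_c),  ω_s=0, ω_r=1
Stage 1: 17(0−ω_c) = −61(1−ω_c)  ⇒  78ω_c = 61  ⇒  ω_c = 61/78
  ⇒ ω_c¹/ω_r¹ = 61/78
Stage 2: N_ring = 21 + 2·10 = 41
Stage 2: 21(ω_s−ω_c) = −41(ω_r−ω_c),  ω_r=0, ω_c=1
Stage 2: ω_s = 1 − (41/21)(0−1) = 62/21
  ⇒ ω_s²/ω_c² = 62/21
Coupling ω_c² = ω_c¹ ⇒ overall = 61/78 × 62/21 = 1891/819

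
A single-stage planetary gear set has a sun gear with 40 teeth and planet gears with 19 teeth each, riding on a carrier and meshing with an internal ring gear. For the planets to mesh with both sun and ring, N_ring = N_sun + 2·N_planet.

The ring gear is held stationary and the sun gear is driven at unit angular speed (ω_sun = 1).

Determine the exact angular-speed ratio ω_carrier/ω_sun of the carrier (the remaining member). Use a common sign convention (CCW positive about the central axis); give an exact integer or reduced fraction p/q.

N_ring = 40 + 2·19 = 78
40(ω_s−ω_c) = −78(ω_r−ω_c),  ω_r=0, ω_s=1
40(1−ω_c) = −78(0−ω_c)  ⇒  118ω_c = 40  ⇒  ω_c = 20/59
ω_c/ω_s = 20/59

20/59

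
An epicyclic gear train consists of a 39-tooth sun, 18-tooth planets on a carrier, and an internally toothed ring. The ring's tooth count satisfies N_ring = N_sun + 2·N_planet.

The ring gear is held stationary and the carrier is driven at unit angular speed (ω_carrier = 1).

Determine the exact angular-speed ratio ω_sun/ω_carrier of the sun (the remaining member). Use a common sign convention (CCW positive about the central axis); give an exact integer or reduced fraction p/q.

N_ring = 39 + 2·18 = 75
39(ω_s−ω_c) = −75(ω_r−ω_c),  ω_r=0, ω_c=1
ω_s = 1 − (75/39)(0−1) = 38/13
ω_s/ω_c = 38/13

38/13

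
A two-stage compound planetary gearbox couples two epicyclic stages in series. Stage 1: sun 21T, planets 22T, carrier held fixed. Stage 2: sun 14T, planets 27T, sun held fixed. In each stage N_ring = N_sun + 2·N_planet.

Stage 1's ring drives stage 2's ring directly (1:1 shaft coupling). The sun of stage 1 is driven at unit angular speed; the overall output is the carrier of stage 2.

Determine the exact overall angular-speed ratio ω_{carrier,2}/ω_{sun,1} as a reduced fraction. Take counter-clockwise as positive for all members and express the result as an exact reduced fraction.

-714/2665

Stage 1: N_ring = 21 + 2·22 = 65
Stage 1: 21(ω_s−ω_c) = −65(ω_r−ω_c),  ω_c=0, ω_s=1
Stage 1: ω_r = 0 − (21/65)(1−0) = -21/65
  ⇒ ω_r¹/ω_s¹ = -21/65
Stage 2: N_ring = 14 + 2·27 = 68
Stage 2: 14(ω_s−ω_c) = −68(ω_r−ω_c),  ω_s=0, ω_r=1
Stage 2: 14(0−ω_c) = −68(1−ω_c)  ⇒  82ω_c = 68  ⇒  ω_c = 34/41
  ⇒ ω_c²/ω_r² = 34/41
Coupling ω_r² = ω_r¹ ⇒ overall = -21/65 × 34/41 = -714/2665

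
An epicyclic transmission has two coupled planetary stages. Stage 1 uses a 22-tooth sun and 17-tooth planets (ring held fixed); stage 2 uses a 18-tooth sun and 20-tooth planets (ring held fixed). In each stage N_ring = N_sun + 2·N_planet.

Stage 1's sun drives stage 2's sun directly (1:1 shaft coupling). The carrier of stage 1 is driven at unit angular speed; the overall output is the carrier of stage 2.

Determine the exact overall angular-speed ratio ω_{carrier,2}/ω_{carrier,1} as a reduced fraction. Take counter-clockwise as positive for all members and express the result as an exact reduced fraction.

Stage 1: N_ring = 22 + 2·17 = 56
Stage 1: 22(ω_s−ω_c) = −56(ω_r−ω_c),  ω_r=0, ω_c=1
Stage 1: ω_s = 1 − (56/22)(0−1) = 39/11
  ⇒ ω_s¹/ω_c¹ = 39/11
Stage 2: N_ring = 18 + 2·20 = 58
Stage 2: 18(ω_s−ω_c) = −58(ω_r−ω_c),  ω_r=0, ω_s=1
Stage 2: 18(1−ω_c) = −58(0−ω_c)  ⇒  76ω_c = 18  ⇒  ω_c = 9/38
  ⇒ ω_c²/ω_s² = 9/38
Coupling ω_s² = ω_s¹ ⇒ overall = 39/11 × 9/38 = 351/418

351/418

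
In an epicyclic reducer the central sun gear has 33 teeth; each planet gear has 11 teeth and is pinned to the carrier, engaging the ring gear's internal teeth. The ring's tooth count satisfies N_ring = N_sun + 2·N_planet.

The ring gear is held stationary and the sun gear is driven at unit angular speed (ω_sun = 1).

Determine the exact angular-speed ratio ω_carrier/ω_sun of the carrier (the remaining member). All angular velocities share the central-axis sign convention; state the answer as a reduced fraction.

N_ring = 33 + 2·11 = 55
33(ω_s−ω_c) = −55(ω_r−ω_c),  ω_r=0, ω_s=1
33(1−ω_c) = −55(0−ω_c)  ⇒  88ω_c = 33  ⇒  ω_c = 3/8
ω_c/ω_s = 3/8

3/8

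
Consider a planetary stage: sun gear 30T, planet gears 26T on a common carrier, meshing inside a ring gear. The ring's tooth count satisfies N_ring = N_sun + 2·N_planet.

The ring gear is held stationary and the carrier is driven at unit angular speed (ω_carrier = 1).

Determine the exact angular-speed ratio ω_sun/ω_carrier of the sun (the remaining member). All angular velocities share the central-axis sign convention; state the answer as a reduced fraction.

56/15

N_ring = 30 + 2·26 = 82
30(ω_s−ω_c) = −82(ω_r−ω_c),  ω_r=0, ω_c=1
ω_s = 1 − (82/30)(0−1) = 56/15
ω_s/ω_c = 56/15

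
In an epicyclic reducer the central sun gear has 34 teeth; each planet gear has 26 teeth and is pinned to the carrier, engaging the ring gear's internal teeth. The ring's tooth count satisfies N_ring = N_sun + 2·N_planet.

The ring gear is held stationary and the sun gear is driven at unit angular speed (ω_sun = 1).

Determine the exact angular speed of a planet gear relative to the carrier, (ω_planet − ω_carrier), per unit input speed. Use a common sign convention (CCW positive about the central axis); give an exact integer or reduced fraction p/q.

N_ring = 34 + 2·26 = 86
34(ω_s−ω_c) = −86(ω_r−ω_c),  ω_r=0, ω_s=1
34(1−ω_c) = −86(0−ω_c)  ⇒  120ω_c = 34  ⇒  ω_c = 17/60
sun–planet: 34·(1−17/60) = −26·(ω_p−ω_c)  ⇒  ω_p−ω_c = −(34/26)·(43/60) = -731/780

-731/780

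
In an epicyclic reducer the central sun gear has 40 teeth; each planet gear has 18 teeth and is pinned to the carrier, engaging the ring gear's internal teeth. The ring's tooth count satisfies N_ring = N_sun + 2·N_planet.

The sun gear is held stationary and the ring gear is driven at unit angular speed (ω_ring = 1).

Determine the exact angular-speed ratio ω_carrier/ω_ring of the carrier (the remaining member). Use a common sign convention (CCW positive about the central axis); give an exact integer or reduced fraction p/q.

19/29

N_ring = 40 + 2·18 = 76
40(ω_s−ω_c) = −76(ω_r−ω_c),  ω_s=0, ω_r=1
40(0−ω_c) = −76(1−ω_c)  ⇒  116ω_c = 76  ⇒  ω_c = 19/29
ω_c/ω_r = 19/29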